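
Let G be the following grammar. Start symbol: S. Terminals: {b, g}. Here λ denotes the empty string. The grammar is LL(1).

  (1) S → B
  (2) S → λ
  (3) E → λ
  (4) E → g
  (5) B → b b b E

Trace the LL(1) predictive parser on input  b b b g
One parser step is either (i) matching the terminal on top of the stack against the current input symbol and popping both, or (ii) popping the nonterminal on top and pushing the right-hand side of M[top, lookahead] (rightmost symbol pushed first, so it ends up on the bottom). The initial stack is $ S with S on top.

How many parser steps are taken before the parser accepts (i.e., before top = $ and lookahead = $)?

step 1: stack=$ S  input=b b b g $  — expand S → B
step 2: stack=$ B  input=b b b g $  — expand B → b b b E
step 3: stack=$ E b b b  input=b b b g $  — match b
step 4: stack=$ E b b  input=b b g $  — match b
step 5: stack=$ E b  input=b g $  — match b
step 6: stack=$ E  input=g $  — expand E → g
step 7: stack=$ g  input=g $  — match g
Accept reached after 7 steps.

7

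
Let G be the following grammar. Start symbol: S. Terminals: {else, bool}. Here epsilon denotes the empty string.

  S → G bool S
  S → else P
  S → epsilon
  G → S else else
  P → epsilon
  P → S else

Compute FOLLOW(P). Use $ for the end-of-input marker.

FIRST(S) = {epsilon, else}  (via G bool S)
FIRST(G) = {else}  (via S else else)
FIRST(P) = {epsilon, else}  (via S else)
FOLLOW(S) includes $ since S is the start symbol.
FOLLOW(S): in S→G bool S, the suffix after S is empty (adds nothing new); in G→S else else, S is followed by else else with FIRST {else}; in P→S else, S is followed by else with FIRST {else}. Thus FOLLOW(S) = {$, else}.
FOLLOW(G): in S→G bool S, G is followed by bool S with FIRST {bool}. Thus FOLLOW(G) = {bool}.
FOLLOW(P): in S→else P, the suffix after P is empty, so FOLLOW(P) ⊇ FOLLOW(S) = {$, else}. Thus FOLLOW(P) = {$, else}.

{$, else}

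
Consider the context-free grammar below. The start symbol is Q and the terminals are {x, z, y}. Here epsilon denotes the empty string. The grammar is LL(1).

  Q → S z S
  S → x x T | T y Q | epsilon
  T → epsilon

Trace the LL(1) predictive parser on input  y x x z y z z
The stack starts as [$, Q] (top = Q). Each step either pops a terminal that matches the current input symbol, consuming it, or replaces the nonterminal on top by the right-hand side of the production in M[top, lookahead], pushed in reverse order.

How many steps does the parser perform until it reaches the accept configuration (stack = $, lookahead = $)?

      Stack            Input            Action
   1  $ Q              y x x z y z z $  expand Q → S z S
   2  $ S z S          y x x z y z z $  expand S → T y Q
   3  $ S z Q y T      y x x z y z z $  expand T → epsilon
   4  $ S z Q y        y x x z y z z $  match y
   5  $ S z Q          x x z y z z $    expand Q → S z S
   6  $ S z S z S      x x z y z z $    expand S → x x T
   7  $ S z S z T x x  x x z y z z $    match x
   8  $ S z S z T x    x z y z z $      match x
   9  $ S z S z T      z y z z $        expand T → epsilon
  10  $ S z S z        z y z z $        match z
  11  $ S z S          y z z $          expand S → T y Q
  12  $ S z Q y T      y z z $          expand T → epsilon
  13  $ S z Q y        y z z $          match y
  14  $ S z Q          z z $            expand Q → S z S
  15  $ S z S z S      z z $            expand S → epsilon
  16  $ S z S z        z z $            match z
  17  $ S z S          z $              expand S → epsilon
  18  $ S z            z $              match z
  19  $ S              $                expand S → epsilon
Accept reached after 19 steps.

19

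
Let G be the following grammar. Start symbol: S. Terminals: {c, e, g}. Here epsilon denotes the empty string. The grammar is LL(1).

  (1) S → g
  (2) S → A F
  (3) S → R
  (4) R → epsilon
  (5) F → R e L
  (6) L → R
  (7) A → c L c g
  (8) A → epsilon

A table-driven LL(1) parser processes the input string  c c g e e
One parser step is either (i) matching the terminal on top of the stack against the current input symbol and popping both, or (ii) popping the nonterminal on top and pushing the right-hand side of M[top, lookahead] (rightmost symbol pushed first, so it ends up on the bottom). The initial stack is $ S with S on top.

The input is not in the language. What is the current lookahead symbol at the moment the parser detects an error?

e

step 1: stack=$ S  input=c c g e e $  — expand S → A F
step 2: stack=$ F A  input=c c g e e $  — expand A → c L c g
step 3: stack=$ F g c L c  input=c c g e e $  — match c
step 4: stack=$ F g c L  input=c g e e $  — expand L → R
step 5: stack=$ F g c R  input=c g e e $  — expand R → epsilon
step 6: stack=$ F g c  input=c g e e $  — match c
step 7: stack=$ F g  input=g e e $  — match g
step 8: stack=$ F  input=e e $  — expand F → R e L
step 9: stack=$ L e R  input=e e $  — expand R → epsilon
step 10: stack=$ L e  input=e e $  — match e
step 11: stack=$ L  input=e $  — error: M[L, e] is empty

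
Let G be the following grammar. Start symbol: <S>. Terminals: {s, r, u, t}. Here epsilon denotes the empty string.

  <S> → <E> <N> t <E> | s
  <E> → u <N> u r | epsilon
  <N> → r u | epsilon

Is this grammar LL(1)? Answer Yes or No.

Yes

FIRST(<S>) = {r, s, t, u}
FIRST(<E>) = {epsilon, u}
FIRST(<N>) = {epsilon, r}
FOLLOW(<S>) = {$}
FOLLOW(<E>) = {$, r, t}
FOLLOW(<N>) = {t, u}
Each cell of M receives at most one production.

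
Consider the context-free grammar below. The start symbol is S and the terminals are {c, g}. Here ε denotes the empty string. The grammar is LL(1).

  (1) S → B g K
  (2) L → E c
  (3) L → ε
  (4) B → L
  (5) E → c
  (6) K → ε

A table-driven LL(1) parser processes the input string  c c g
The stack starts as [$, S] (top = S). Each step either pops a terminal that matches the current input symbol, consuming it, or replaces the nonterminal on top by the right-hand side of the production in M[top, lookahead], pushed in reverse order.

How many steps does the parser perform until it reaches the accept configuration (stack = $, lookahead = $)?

8

step 1: stack=$ S  input=c c g $  — expand S → B g K
step 2: stack=$ K g B  input=c c g $  — expand B → L
step 3: stack=$ K g L  input=c c g $  — expand L → E c
step 4: stack=$ K g c E  input=c c g $  — expand E → c
step 5: stack=$ K g c c  input=c c g $  — match c
step 6: stack=$ K g c  input=c g $  — match c
step 7: stack=$ K g  input=g $  — match g
step 8: stack=$ K  input=$  — expand K → ε
Accept reached after 8 steps.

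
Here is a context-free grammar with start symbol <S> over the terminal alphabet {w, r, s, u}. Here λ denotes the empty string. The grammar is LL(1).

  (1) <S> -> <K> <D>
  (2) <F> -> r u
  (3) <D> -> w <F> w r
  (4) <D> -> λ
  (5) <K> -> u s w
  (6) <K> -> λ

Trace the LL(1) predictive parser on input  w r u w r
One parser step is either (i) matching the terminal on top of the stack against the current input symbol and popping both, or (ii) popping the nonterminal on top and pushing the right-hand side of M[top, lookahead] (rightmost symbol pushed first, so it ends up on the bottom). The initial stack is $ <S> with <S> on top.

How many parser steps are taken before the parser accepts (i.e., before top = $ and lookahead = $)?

step 1: stack=$ <S>  input=w r u w r $  — expand <S> -> <K> <D>
step 2: stack=$ <D> <K>  input=w r u w r $  — expand <K> -> λ
step 3: stack=$ <D>  input=w r u w r $  — expand <D> -> w <F> w r
step 4: stack=$ r w <F> w  input=w r u w r $  — match w
step 5: stack=$ r w <F>  input=r u w r $  — expand <F> -> r u
step 6: stack=$ r w u r  input=r u w r $  — match r
step 7: stack=$ r w u  input=u w r $  — match u
step 8: stack=$ r w  input=w r $  — match w
step 9: stack=$ r  input=r $  — match r
Accept reached after 9 steps.

9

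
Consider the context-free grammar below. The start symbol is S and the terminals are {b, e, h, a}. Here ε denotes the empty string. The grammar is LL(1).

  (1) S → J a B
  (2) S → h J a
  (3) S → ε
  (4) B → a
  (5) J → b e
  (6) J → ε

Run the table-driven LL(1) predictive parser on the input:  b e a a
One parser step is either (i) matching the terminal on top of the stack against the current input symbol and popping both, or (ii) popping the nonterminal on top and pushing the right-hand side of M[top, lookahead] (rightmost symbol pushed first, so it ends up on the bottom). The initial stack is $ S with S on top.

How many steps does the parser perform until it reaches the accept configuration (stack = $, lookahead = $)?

     Stack      Input      Action
  1  $ S        b e a a $  expand S → J a B
  2  $ B a J    b e a a $  expand J → b e
  3  $ B a e b  b e a a $  match b
  4  $ B a e    e a a $    match e
  5  $ B a      a a $      match a
  6  $ B        a $        expand B → a
  7  $ a        a $        match a
Accept reached after 7 steps.

7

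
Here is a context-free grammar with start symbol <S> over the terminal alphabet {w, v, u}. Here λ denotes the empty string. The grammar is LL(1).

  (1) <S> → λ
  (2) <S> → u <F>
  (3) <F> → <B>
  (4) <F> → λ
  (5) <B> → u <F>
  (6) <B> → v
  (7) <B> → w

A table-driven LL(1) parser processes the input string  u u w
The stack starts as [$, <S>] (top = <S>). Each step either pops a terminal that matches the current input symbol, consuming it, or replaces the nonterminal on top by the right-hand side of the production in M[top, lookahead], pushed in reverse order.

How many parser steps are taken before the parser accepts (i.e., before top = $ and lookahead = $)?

8

step 1: stack=$ <S>  input=u u w $  — expand <S> → u <F>
step 2: stack=$ <F> u  input=u u w $  — match u
step 3: stack=$ <F>  input=u w $  — expand <F> → <B>
step 4: stack=$ <B>  input=u w $  — expand <B> → u <F>
step 5: stack=$ <F> u  input=u w $  — match u
step 6: stack=$ <F>  input=w $  — expand <F> → <B>
step 7: stack=$ <B>  input=w $  — expand <B> → w
step 8: stack=$ w  input=w $  — match w
Accept reached after 8 steps.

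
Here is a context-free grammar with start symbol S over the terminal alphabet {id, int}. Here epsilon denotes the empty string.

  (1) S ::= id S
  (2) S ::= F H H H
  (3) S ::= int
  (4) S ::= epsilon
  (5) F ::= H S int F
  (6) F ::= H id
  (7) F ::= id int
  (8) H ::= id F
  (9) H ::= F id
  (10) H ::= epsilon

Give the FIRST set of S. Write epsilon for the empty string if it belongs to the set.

{epsilon, id, int}

FIRST(S): from S::=id S we get {id}; from S::=F H H H we get {id, int}; from S::=int we get {int}; from S::=epsilon we get {epsilon}. So FIRST(S) = {epsilon, id, int}.
FIRST(F): from F::=H S int F we get {id, int}; from F::=H id we get {id, int}; from F::=id int we get {id}. So FIRST(F) = {id, int}.
FIRST(H): from H::=id F we get {id}; from H::=F id we get {id, int}; from H::=epsilon we get {epsilon}. So FIRST(H) = {epsilon, id, int}.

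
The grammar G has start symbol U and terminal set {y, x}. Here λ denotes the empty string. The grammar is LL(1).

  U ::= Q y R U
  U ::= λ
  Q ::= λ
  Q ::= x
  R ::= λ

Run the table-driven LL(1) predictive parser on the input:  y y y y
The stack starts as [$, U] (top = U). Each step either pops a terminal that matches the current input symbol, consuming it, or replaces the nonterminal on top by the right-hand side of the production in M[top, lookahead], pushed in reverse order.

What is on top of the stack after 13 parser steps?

Q

      Stack      Input      Action
   1  $ U        y y y y $  expand U ::= Q y R U
   2  $ U R y Q  y y y y $  expand Q ::= λ
   3  $ U R y    y y y y $  match y
   4  $ U R      y y y $    expand R ::= λ
   5  $ U        y y y $    expand U ::= Q y R U
   6  $ U R y Q  y y y $    expand Q ::= λ
   7  $ U R y    y y y $    match y
   8  $ U R      y y $      expand R ::= λ
   9  $ U        y y $      expand U ::= Q y R U
  10  $ U R y Q  y y $      expand Q ::= λ
  11  $ U R y    y y $      match y
  12  $ U R      y $        expand R ::= λ
  13  $ U        y $        expand U ::= Q y R U
Stack after step 13: $ U R y Q (top = Q).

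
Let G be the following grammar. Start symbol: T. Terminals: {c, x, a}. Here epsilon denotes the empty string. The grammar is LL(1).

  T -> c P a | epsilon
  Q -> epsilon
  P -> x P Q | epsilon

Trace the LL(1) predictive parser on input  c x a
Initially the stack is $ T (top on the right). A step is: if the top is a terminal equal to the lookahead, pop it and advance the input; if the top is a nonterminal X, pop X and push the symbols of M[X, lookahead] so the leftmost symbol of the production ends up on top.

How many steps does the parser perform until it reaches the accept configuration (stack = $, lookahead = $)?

7

     Stack      Input    Action
  1  $ T        c x a $  expand T -> c P a
  2  $ a P c    c x a $  match c
  3  $ a P      x a $    expand P -> x P Q
  4  $ a Q P x  x a $    match x
  5  $ a Q P    a $      expand P -> epsilon
  6  $ a Q      a $      expand Q -> epsilon
  7  $ a        a $      match a
Accept reached after 7 steps.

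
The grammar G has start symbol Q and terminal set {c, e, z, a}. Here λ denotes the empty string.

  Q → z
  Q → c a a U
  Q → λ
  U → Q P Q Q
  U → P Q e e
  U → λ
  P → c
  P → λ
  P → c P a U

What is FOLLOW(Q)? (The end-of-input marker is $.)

{$, a, c, e, z}

FIRST(Q): from Q→z we get {z}; from Q→c a a U we get {c}; from Q→λ we get {λ}. So FIRST(Q) = {λ, c, z}.
FIRST(P): from P→c we get {c}; from P→λ we get {λ}; from P→c P a U we get {c}. So FIRST(P) = {λ, c}.
FIRST(U): from U→Q P Q Q we get {λ, c, z}; from U→P Q e e we get {c, e, z}; from U→λ we get {λ}. So FIRST(U) = {λ, c, e, z}.
FOLLOW(Q) includes $ since Q is the start symbol.
FOLLOW(Q): in U→Q P Q Q (occurrence 1), Q is followed by P Q Q with FIRST {λ, c, z}; in U→Q P Q Q (occurrence 1), the suffix after Q is nullable, so FOLLOW(Q) ⊇ FOLLOW(U) = {$, a, c, e, z}; in U→Q P Q Q (occurrence 2), Q is followed by Q with FIRST {λ, c, z}; in U→Q P Q Q (occurrence 2), the suffix after Q is nullable, so FOLLOW(Q) ⊇ FOLLOW(U) = {$, a, c, e, z}; in U→Q P Q Q (occurrence 3), the suffix after Q is empty, so FOLLOW(Q) ⊇ FOLLOW(U) = {$, a, c, e, z}; in U→P Q e e, Q is followed by e e with FIRST {e}. Thus FOLLOW(Q) = {$, a, c, e, z}.
FOLLOW(U): in Q→c a a U, the suffix after U is empty, so FOLLOW(U) ⊇ FOLLOW(Q) = {$, a, c, e, z}; in P→c P a U, the suffix after U is empty, so FOLLOW(U) ⊇ FOLLOW(P) = {$, a, c, e, z}. Thus FOLLOW(U) = {$, a, c, e, z}.
FOLLOW(P): in U→Q P Q Q, P is followed by Q Q with FIRST {λ, c, z}; in U→Q P Q Q, the suffix after P is nullable, so FOLLOW(P) ⊇ FOLLOW(U) = {$, a, c, e, z}; in U→P Q e e, P is followed by Q e e with FIRST {c, e, z}; in P→c P a U, P is followed by a U with FIRST {a}. Thus FOLLOW(P) = {$, a, c, e, z}.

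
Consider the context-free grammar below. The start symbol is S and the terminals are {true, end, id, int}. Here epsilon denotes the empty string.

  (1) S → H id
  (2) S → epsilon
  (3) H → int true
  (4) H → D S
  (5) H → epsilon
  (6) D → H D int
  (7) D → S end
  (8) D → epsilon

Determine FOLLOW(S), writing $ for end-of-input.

{$, end, id, int}

FIRST(S): from S→H id we get {end, id, int}; from S→epsilon we get {epsilon}. So FIRST(S) = {epsilon, end, id, int}.
FIRST(H): from H→int true we get {int}; from H→D S we get {epsilon, end, id, int}; from H→epsilon we get {epsilon}. So FIRST(H) = {epsilon, end, id, int}.
FIRST(D): from D→H D int we get {end, id, int}; from D→S end we get {end, id, int}; from D→epsilon we get {epsilon}. So FIRST(D) = {epsilon, end, id, int}.
FOLLOW(S) includes $ since S is the start symbol.
FOLLOW(H): in S→H id, H is followed by id with FIRST {id}; in D→H D int, H is followed by D int with FIRST {end, id, int}. Thus FOLLOW(H) = {end, id, int}.
FOLLOW(S): in H→D S, the suffix after S is empty, so FOLLOW(S) ⊇ FOLLOW(H) = {end, id, int}; in D→S end, S is followed by end with FIRST {end}. Thus FOLLOW(S) = {$, end, id, int}.
FOLLOW(D): in H→D S, D is followed by S with FIRST {epsilon, end, id, int}; in H→D S, the suffix after D is nullable, so FOLLOW(D) ⊇ FOLLOW(H) = {end, id, int}; in D→H D int, D is followed by int with FIRST {int}. Thus FOLLOW(D) = {end, id, int}.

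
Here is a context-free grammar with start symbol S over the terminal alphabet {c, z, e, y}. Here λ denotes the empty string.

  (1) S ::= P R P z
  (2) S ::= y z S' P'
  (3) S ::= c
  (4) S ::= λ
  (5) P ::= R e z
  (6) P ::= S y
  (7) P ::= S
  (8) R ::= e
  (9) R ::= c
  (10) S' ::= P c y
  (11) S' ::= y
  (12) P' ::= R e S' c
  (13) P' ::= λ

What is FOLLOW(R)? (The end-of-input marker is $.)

FIRST(R) = {c, e}
FIRST(P') = {λ, c, e}  (via R e S' c)
FIRST(S) = {λ, c, e, y}  (via P R P z)
FIRST(P) = {λ, c, e, y}  (via R e z, S y, S)
FIRST(S') = {c, e, y}  (via P c y)
FOLLOW(S) includes $ since S is the start symbol.
FOLLOW(P): in S::=P R P z (occurrence 1), P is followed by R P z with FIRST {c, e}; in S::=P R P z (occurrence 2), P is followed by z with FIRST {z}; in S'::=P c y, P is followed by c y with FIRST {c}. Thus FOLLOW(P) = {c, e, z}.
FOLLOW(S): in P::=S y, S is followed by y with FIRST {y}; in P::=S, the suffix after S is empty, so FOLLOW(S) ⊇ FOLLOW(P) = {c, e, z}. Thus FOLLOW(S) = {$, c, e, y, z}.
FOLLOW(R): in S::=P R P z, R is followed by P z with FIRST {c, e, y, z}; in P::=R e z, R is followed by e z with FIRST {e}; in P'::=R e S' c, R is followed by e S' c with FIRST {e}. Thus FOLLOW(R) = {c, e, y, z}.
FOLLOW(S'): in S::=y z S' P', S' is followed by P' with FIRST {λ, c, e}; in S::=y z S' P', the suffix after S' is nullable, so FOLLOW(S') ⊇ FOLLOW(S) = {$, c, e, y, z}; in P'::=R e S' c, S' is followed by c with FIRST {c}. Thus FOLLOW(S') = {$, c, e, y, z}.
FOLLOW(P'): in S::=y z S' P', the suffix after P' is empty, so FOLLOW(P') ⊇ FOLLOW(S) = {$, c, e, y, z}. Thus FOLLOW(P') = {$, c, e, y, z}.

{c, e, y, z}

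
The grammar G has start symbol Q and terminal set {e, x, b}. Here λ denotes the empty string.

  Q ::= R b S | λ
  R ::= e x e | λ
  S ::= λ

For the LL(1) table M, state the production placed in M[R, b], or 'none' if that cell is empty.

R ::= λ

FIRST(R): from R::=e x e we get {e}; from R::=λ we get {λ}. So FIRST(R) = {λ, e}.
FIRST(S): from S::=λ we get {λ}. So FIRST(S) = {λ}.
FIRST(Q): from Q::=R b S we get {b, e}; from Q::=λ we get {λ}. So FIRST(Q) = {λ, b, e}.
FOLLOW(Q) includes $ since Q is the start symbol.
FOLLOW(R): in Q::=R b S, R is followed by b S with FIRST {b}. Thus FOLLOW(R) = {b}.
For R ::= e x e: FIRST(e x e) = {e}, so it goes in M[R, t] for t ∈ {e}.
For R ::= λ: FIRST(λ) = {λ}, so it goes in M[R, t] for t ∈ {}; since λ ∈ FIRST, also for every t ∈ FOLLOW(R) = {b}.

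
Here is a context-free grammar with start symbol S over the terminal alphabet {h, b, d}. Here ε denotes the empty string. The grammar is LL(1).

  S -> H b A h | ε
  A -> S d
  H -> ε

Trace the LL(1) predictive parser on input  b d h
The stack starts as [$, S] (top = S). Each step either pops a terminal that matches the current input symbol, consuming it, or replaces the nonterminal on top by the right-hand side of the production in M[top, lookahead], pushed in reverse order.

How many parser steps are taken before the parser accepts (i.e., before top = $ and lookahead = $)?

7

step 1: stack=$ S  input=b d h $  — expand S -> H b A h
step 2: stack=$ h A b H  input=b d h $  — expand H -> ε
step 3: stack=$ h A b  input=b d h $  — match b
step 4: stack=$ h A  input=d h $  — expand A -> S d
step 5: stack=$ h d S  input=d h $  — expand S -> ε
step 6: stack=$ h d  input=d h $  — match d
step 7: stack=$ h  input=h $  — match h
Accept reached after 7 steps.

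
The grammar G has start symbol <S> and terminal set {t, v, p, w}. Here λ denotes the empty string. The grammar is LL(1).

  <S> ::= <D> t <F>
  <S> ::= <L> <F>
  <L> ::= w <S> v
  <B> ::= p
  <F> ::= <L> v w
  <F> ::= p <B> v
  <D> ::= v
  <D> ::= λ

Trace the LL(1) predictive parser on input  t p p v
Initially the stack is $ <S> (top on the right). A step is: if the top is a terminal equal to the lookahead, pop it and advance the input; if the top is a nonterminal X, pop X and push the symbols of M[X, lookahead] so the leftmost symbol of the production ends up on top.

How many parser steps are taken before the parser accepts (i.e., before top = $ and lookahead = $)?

8

     Stack        Input      Action
  1  $ <S>        t p p v $  expand <S> ::= <D> t <F>
  2  $ <F> t <D>  t p p v $  expand <D> ::= λ
  3  $ <F> t      t p p v $  match t
  4  $ <F>        p p v $    expand <F> ::= p <B> v
  5  $ v <B> p    p p v $    match p
  6  $ v <B>      p v $      expand <B> ::= p
  7  $ v p        p v $      match p
  8  $ v          v $        match v
Accept reached after 8 steps.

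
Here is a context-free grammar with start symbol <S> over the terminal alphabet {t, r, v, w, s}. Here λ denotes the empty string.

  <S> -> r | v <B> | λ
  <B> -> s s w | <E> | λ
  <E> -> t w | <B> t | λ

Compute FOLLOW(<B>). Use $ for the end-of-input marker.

{$, t}

FIRST(<S>) = {λ, r, v}
FIRST(<B>) = {λ, s, t}  (via <E>)
FIRST(<E>) = {λ, s, t}  (via <B> t)
FOLLOW(<S>) includes $ since <S> is the start symbol.
FOLLOW(<S>): <S> appears on no right-hand side. Thus FOLLOW(<S>) = {$}.
FOLLOW(<B>): in <S>->v <B>, the suffix after <B> is empty, so FOLLOW(<B>) ⊇ FOLLOW(<S>) = {$}; in <E>-><B> t, <B> is followed by t with FIRST {t}. Thus FOLLOW(<B>) = {$, t}.
FOLLOW(<E>): in <B>-><E>, the suffix after <E> is empty, so FOLLOW(<E>) ⊇ FOLLOW(<B>) = {$, t}. Thus FOLLOW(<E>) = {$, t}.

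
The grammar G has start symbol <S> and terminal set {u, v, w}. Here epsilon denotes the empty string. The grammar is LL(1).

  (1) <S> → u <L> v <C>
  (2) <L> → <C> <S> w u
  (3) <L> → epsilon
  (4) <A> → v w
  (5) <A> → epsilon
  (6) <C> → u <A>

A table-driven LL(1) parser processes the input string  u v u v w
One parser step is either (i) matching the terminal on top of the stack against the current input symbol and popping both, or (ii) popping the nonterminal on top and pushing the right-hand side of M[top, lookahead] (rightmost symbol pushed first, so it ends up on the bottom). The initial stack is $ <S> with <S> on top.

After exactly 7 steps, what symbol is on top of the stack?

v

     Stack          Input        Action
  1  $ <S>          u v u v w $  expand <S> → u <L> v <C>
  2  $ <C> v <L> u  u v u v w $  match u
  3  $ <C> v <L>    v u v w $    expand <L> → epsilon
  4  $ <C> v        v u v w $    match v
  5  $ <C>          u v w $      expand <C> → u <A>
  6  $ <A> u        u v w $      match u
  7  $ <A>          v w $        expand <A> → v w
Stack after step 7: $ w v (top = v).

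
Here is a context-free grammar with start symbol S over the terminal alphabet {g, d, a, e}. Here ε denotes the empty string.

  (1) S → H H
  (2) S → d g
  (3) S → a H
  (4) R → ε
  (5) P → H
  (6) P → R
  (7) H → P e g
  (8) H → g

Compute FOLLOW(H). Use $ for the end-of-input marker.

FIRST(R): from R→ε we get {ε}. So FIRST(R) = {ε}.
FIRST(S): from S→H H we get {e, g}; from S→d g we get {d}; from S→a H we get {a}. So FIRST(S) = {a, d, e, g}.
FIRST(P): from P→H we get {e, g}; from P→R we get {ε}. So FIRST(P) = {ε, e, g}.
FIRST(H): from H→P e g we get {e, g}; from H→g we get {g}. So FIRST(H) = {e, g}.
FOLLOW(S) includes $ since S is the start symbol.
FOLLOW(S): S appears on no right-hand side. Thus FOLLOW(S) = {$}.
FOLLOW(P): in H→P e g, P is followed by e g with FIRST {e}. Thus FOLLOW(P) = {e}.
FOLLOW(R): in P→R, the suffix after R is empty, so FOLLOW(R) ⊇ FOLLOW(P) = {e}. Thus FOLLOW(R) = {e}.
FOLLOW(H): in S→H H (occurrence 1), H is followed by H with FIRST {e, g}; in S→H H (occurrence 2), the suffix after H is empty, so FOLLOW(H) ⊇ FOLLOW(S) = {$}; in S→a H, the suffix after H is empty, so FOLLOW(H) ⊇ FOLLOW(S) = {$}; in P→H, the suffix after H is empty, so FOLLOW(H) ⊇ FOLLOW(P) = {e}. Thus FOLLOW(H) = {$, e, g}.

{$, e, g}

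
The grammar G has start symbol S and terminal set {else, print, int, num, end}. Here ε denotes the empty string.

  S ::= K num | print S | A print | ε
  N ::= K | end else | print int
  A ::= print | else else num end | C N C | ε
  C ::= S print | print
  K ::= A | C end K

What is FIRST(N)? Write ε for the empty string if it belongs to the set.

{ε, else, end, num, print}

FIRST(S): from S::=K num we get {else, num, print}; from S::=print S we get {print}; from S::=A print we get {else, num, print}; from S::=ε we get {ε}. So FIRST(S) = {ε, else, num, print}.
FIRST(C): from C::=S print we get {else, num, print}; from C::=print we get {print}. So FIRST(C) = {else, num, print}.
FIRST(A): from A::=print we get {print}; from A::=else else num end we get {else}; from A::=C N C we get {else, num, print}; from A::=ε we get {ε}. So FIRST(A) = {ε, else, num, print}.
FIRST(K): from K::=A we get {ε, else, num, print}; from K::=C end K we get {else, num, print}. So FIRST(K) = {ε, else, num, print}.
FIRST(N): from N::=K we get {ε, else, num, print}; from N::=end else we get {end}; from N::=print int we get {print}. So FIRST(N) = {ε, else, end, num, print}.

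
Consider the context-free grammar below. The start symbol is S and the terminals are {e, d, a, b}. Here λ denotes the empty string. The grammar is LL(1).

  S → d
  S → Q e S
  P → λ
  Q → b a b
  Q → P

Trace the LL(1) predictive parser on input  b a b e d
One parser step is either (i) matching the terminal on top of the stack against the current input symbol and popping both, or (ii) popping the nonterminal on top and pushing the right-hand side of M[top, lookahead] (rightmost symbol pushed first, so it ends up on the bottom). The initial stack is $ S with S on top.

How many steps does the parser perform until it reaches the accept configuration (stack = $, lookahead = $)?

8

step 1: stack=$ S  input=b a b e d $  — expand S → Q e S
step 2: stack=$ S e Q  input=b a b e d $  — expand Q → b a b
step 3: stack=$ S e b a b  input=b a b e d $  — match b
step 4: stack=$ S e b a  input=a b e d $  — match a
step 5: stack=$ S e b  input=b e d $  — match b
step 6: stack=$ S e  input=e d $  — match e
step 7: stack=$ S  input=d $  — expand S → d
step 8: stack=$ d  input=d $  — match d
Accept reached after 8 steps.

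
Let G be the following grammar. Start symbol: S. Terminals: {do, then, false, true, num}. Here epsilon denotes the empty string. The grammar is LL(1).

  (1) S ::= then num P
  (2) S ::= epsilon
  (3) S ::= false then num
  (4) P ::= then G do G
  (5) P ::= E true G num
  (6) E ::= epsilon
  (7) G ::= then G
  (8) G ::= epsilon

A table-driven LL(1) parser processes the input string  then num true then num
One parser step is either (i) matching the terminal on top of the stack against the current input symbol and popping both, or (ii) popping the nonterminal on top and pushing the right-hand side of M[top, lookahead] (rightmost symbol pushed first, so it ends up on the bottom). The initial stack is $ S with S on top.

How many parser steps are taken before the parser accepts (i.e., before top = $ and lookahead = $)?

10

step 1: stack=$ S  input=then num true then num $  — expand S ::= then num P
step 2: stack=$ P num then  input=then num true then num $  — match then
step 3: stack=$ P num  input=num true then num $  — match num
step 4: stack=$ P  input=true then num $  — expand P ::= E true G num
step 5: stack=$ num G true E  input=true then num $  — expand E ::= epsilon
step 6: stack=$ num G true  input=true then num $  — match true
step 7: stack=$ num G  input=then num $  — expand G ::= then G
step 8: stack=$ num G then  input=then num $  — match then
step 9: stack=$ num G  input=num $  — expand G ::= epsilon
step 10: stack=$ num  input=num $  — match num
Accept reached after 10 steps.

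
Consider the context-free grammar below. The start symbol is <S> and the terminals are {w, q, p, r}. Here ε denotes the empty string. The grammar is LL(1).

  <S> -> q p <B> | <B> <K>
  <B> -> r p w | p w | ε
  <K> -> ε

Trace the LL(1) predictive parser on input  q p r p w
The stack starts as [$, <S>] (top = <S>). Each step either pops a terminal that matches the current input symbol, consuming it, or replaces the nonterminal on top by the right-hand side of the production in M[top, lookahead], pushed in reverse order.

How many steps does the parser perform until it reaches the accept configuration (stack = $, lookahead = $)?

7

     Stack      Input        Action
  1  $ <S>      q p r p w $  expand <S> -> q p <B>
  2  $ <B> p q  q p r p w $  match q
  3  $ <B> p    p r p w $    match p
  4  $ <B>      r p w $      expand <B> -> r p w
  5  $ w p r    r p w $      match r
  6  $ w p      p w $        match p
  7  $ w        w $          match w
Accept reached after 7 steps.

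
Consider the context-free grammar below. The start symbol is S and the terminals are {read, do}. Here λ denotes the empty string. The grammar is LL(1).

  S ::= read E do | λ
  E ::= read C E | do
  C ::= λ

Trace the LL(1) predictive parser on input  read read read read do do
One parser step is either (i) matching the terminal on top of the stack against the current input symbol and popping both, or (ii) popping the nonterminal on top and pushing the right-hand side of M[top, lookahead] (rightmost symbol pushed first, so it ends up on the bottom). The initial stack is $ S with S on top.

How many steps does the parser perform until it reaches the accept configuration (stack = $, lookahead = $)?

14

step 1: stack=$ S  input=read read read read do do $  — expand S ::= read E do
step 2: stack=$ do E read  input=read read read read do do $  — match read
step 3: stack=$ do E  input=read read read do do $  — expand E ::= read C E
step 4: stack=$ do E C read  input=read read read do do $  — match read
step 5: stack=$ do E C  input=read read do do $  — expand C ::= λ
step 6: stack=$ do E  input=read read do do $  — expand E ::= read C E
step 7: stack=$ do E C read  input=read read do do $  — match read
step 8: stack=$ do E C  input=read do do $  — expand C ::= λ
step 9: stack=$ do E  input=read do do $  — expand E ::= read C E
step 10: stack=$ do E C read  input=read do do $  — match read
step 11: stack=$ do E C  input=do do $  — expand C ::= λ
step 12: stack=$ do E  input=do do $  — expand E ::= do
step 13: stack=$ do do  input=do do $  — match do
step 14: stack=$ do  input=do $  — match do
Accept reached after 14 steps.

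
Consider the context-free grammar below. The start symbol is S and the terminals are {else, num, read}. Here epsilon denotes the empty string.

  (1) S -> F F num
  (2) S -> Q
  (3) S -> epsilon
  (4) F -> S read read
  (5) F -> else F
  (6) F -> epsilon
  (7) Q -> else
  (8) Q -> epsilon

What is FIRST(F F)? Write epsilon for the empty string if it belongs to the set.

FIRST(Q) = {epsilon, else}
FIRST(S) = {epsilon, else, num, read}  (via F F num, Q)
FIRST(F) = {epsilon, else, num, read}  (via S read read)
FIRST(F F): take FIRST of each symbol in turn, carrying on past any symbol whose FIRST contains epsilon; result {epsilon, else, num, read}.

{epsilon, else, num, read}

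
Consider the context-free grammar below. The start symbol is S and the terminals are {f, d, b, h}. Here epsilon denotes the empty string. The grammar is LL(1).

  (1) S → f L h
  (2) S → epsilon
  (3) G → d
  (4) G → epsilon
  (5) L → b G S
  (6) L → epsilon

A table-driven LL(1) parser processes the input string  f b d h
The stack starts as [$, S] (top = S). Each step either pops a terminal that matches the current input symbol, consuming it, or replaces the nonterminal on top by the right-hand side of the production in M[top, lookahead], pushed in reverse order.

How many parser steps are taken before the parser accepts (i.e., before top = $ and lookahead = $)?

step 1: stack=$ S  input=f b d h $  — expand S → f L h
step 2: stack=$ h L f  input=f b d h $  — match f
step 3: stack=$ h L  input=b d h $  — expand L → b G S
step 4: stack=$ h S G b  input=b d h $  — match b
step 5: stack=$ h S G  input=d h $  — expand G → d
step 6: stack=$ h S d  input=d h $  — match d
step 7: stack=$ h S  input=h $  — expand S → epsilon
step 8: stack=$ h  input=h $  — match h
Accept reached after 8 steps.

8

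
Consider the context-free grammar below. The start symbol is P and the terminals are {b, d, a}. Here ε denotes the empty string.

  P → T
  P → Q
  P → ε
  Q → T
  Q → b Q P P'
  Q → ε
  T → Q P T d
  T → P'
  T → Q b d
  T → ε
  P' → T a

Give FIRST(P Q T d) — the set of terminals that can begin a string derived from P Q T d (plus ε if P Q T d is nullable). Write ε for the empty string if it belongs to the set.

{a, b, d}

FIRST(P): from P→T we get {ε, a, b, d}; from P→Q we get {ε, a, b, d}; from P→ε we get {ε}. So FIRST(P) = {ε, a, b, d}.
FIRST(Q): from Q→T we get {ε, a, b, d}; from Q→b Q P P' we get {b}; from Q→ε we get {ε}. So FIRST(Q) = {ε, a, b, d}.
FIRST(T): from T→Q P T d we get {a, b, d}; from T→P' we get {a, b, d}; from T→Q b d we get {a, b, d}; from T→ε we get {ε}. So FIRST(T) = {ε, a, b, d}.
FIRST(P'): from P'→T a we get {a, b, d}. So FIRST(P') = {a, b, d}.
FIRST(P Q T d): take FIRST of each symbol in turn, carrying on past any symbol whose FIRST contains ε; result {a, b, d}.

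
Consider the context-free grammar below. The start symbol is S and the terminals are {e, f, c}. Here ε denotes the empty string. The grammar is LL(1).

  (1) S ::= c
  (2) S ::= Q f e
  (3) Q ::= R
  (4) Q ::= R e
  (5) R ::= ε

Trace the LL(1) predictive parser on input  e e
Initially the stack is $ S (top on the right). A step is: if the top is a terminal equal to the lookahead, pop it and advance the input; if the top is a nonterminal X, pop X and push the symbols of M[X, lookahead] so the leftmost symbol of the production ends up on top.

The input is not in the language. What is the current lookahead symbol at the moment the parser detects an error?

     Stack      Input  Action
  1  $ S        e e $  expand S ::= Q f e
  2  $ e f Q    e e $  expand Q ::= R e
  3  $ e f e R  e e $  expand R ::= ε
  4  $ e f e    e e $  match e
  5  $ e f      e $    error: top is terminal f but lookahead is e

e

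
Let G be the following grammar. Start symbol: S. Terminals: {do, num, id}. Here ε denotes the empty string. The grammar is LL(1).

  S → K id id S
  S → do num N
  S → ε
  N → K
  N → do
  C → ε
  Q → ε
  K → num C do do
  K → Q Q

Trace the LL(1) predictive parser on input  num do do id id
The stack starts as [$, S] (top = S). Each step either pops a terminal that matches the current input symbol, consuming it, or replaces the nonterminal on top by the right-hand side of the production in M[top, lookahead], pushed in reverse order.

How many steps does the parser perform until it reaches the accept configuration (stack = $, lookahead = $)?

step 1: stack=$ S  input=num do do id id $  — expand S → K id id S
step 2: stack=$ S id id K  input=num do do id id $  — expand K → num C do do
step 3: stack=$ S id id do do C num  input=num do do id id $  — match num
step 4: stack=$ S id id do do C  input=do do id id $  — expand C → ε
step 5: stack=$ S id id do do  input=do do id id $  — match do
step 6: stack=$ S id id do  input=do id id $  — match do
step 7: stack=$ S id id  input=id id $  — match id
step 8: stack=$ S id  input=id $  — match id
step 9: stack=$ S  input=$  — expand S → ε
Accept reached after 9 steps.

9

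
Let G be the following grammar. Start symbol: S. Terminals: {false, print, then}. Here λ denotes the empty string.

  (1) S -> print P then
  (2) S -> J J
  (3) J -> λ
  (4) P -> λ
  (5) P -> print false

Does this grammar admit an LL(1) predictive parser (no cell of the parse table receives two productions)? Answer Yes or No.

Yes

FIRST(S) = {λ, print}
FIRST(J) = {λ}
FIRST(P) = {λ, print}
FOLLOW(S) = {$}
FOLLOW(J) = {$}
FOLLOW(P) = {then}
Each cell of M receives at most one production.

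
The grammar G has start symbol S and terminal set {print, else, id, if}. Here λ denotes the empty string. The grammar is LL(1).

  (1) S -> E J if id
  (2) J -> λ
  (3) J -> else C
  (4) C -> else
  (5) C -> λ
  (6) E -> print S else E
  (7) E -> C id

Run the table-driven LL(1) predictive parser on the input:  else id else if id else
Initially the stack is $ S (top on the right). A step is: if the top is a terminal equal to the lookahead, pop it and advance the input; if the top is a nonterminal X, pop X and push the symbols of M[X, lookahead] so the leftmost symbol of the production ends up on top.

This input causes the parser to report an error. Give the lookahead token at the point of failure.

      Stack              Input                      Action
   1  $ S                else id else if id else $  expand S -> E J if id
   2  $ id if J E        else id else if id else $  expand E -> C id
   3  $ id if J id C     else id else if id else $  expand C -> else
   4  $ id if J id else  else id else if id else $  match else
   5  $ id if J id       id else if id else $       match id
   6  $ id if J          else if id else $          expand J -> else C
   7  $ id if C else     else if id else $          match else
   8  $ id if C          if id else $               expand C -> λ
   9  $ id if            if id else $               match if
  10  $ id               id else $                  match id
  11  $                  else $                     error: stack empty but input remains

else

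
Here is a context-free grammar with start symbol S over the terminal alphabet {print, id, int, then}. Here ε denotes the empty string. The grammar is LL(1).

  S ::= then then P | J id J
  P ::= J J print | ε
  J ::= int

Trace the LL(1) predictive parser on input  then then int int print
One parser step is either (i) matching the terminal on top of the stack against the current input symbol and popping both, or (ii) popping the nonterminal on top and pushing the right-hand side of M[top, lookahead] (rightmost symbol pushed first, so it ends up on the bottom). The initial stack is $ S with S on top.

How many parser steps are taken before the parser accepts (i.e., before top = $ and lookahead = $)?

9

step 1: stack=$ S  input=then then int int print $  — expand S ::= then then P
step 2: stack=$ P then then  input=then then int int print $  — match then
step 3: stack=$ P then  input=then int int print $  — match then
step 4: stack=$ P  input=int int print $  — expand P ::= J J print
step 5: stack=$ print J J  input=int int print $  — expand J ::= int
step 6: stack=$ print J int  input=int int print $  — match int
step 7: stack=$ print J  input=int print $  — expand J ::= int
step 8: stack=$ print int  input=int print $  — match int
step 9: stack=$ print  input=print $  — match print
Accept reached after 9 steps.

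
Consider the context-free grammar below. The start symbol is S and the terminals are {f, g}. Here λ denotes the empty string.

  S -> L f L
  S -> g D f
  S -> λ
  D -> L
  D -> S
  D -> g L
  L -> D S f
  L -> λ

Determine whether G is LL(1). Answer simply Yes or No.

FIRST(S) = {λ, f, g}
FIRST(D) = {λ, f, g}
FIRST(L) = {λ, f, g}
FOLLOW(S) = {$, f, g}
FOLLOW(D) = {f, g}
FOLLOW(L) = {$, f, g}
Cell M[D, f] receives both D -> L and D -> S — the grammar is not LL(1).

No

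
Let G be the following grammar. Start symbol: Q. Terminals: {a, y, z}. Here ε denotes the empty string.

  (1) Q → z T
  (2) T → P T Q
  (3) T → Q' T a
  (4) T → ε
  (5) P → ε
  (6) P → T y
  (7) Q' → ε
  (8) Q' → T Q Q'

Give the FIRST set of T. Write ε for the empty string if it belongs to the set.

FIRST(Q) = {z}
FIRST(T) = {ε, a, y, z}  (via P T Q, Q' T a)
FIRST(P) = {ε, a, y, z}  (via T y)
FIRST(Q') = {ε, a, y, z}  (via T Q Q')

{ε, a, y, z}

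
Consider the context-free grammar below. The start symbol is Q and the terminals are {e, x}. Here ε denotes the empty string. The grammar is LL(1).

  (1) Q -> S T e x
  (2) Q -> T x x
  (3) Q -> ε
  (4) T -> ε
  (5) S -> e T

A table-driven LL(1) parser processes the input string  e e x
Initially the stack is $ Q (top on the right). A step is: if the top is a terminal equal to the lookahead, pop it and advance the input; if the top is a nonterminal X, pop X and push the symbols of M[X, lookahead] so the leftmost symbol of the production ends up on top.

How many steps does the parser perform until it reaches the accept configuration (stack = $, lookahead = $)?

     Stack        Input    Action
  1  $ Q          e e x $  expand Q -> S T e x
  2  $ x e T S    e e x $  expand S -> e T
  3  $ x e T T e  e e x $  match e
  4  $ x e T T    e x $    expand T -> ε
  5  $ x e T      e x $    expand T -> ε
  6  $ x e        e x $    match e
  7  $ x          x $      match x
Accept reached after 7 steps.

7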